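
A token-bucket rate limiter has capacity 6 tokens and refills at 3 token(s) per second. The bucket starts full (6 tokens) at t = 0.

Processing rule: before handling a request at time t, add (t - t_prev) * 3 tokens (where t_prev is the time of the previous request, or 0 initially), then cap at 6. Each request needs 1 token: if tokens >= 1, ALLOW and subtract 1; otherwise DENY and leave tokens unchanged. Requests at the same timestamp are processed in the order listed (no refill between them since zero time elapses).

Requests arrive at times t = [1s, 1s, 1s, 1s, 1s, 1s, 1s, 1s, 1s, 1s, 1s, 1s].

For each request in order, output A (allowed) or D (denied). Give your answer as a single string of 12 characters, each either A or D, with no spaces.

Simulating step by step:
  req#1 t=1s: ALLOW
  req#2 t=1s: ALLOW
  req#3 t=1s: ALLOW
  req#4 t=1s: ALLOW
  req#5 t=1s: ALLOW
  req#6 t=1s: ALLOW
  req#7 t=1s: DENY
  req#8 t=1s: DENY
  req#9 t=1s: DENY
  req#10 t=1s: DENY
  req#11 t=1s: DENY
  req#12 t=1s: DENY

Answer: AAAAAADDDDDD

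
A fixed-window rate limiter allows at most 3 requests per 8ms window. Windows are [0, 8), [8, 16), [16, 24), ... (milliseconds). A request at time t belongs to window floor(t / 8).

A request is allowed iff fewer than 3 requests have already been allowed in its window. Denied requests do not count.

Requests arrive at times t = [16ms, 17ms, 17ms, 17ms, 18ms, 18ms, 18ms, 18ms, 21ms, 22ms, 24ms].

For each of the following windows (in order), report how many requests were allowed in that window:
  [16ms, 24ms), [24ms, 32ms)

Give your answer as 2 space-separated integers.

Answer: 3 1

Derivation:
Processing requests:
  req#1 t=16ms (window 2): ALLOW
  req#2 t=17ms (window 2): ALLOW
  req#3 t=17ms (window 2): ALLOW
  req#4 t=17ms (window 2): DENY
  req#5 t=18ms (window 2): DENY
  req#6 t=18ms (window 2): DENY
  req#7 t=18ms (window 2): DENY
  req#8 t=18ms (window 2): DENY
  req#9 t=21ms (window 2): DENY
  req#10 t=22ms (window 2): DENY
  req#11 t=24ms (window 3): ALLOW

Allowed counts by window: 3 1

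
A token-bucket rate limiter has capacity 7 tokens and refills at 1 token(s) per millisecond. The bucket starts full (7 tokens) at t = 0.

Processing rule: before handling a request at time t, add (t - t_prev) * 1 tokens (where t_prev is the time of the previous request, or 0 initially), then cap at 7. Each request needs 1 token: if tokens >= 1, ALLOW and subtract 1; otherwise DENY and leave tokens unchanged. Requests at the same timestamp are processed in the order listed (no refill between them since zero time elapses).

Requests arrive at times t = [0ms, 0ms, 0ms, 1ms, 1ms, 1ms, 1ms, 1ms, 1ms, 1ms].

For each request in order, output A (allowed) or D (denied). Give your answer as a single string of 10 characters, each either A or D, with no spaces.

Answer: AAAAAAAADD

Derivation:
Simulating step by step:
  req#1 t=0ms: ALLOW
  req#2 t=0ms: ALLOW
  req#3 t=0ms: ALLOW
  req#4 t=1ms: ALLOW
  req#5 t=1ms: ALLOW
  req#6 t=1ms: ALLOW
  req#7 t=1ms: ALLOW
  req#8 t=1ms: ALLOW
  req#9 t=1ms: DENY
  req#10 t=1ms: DENY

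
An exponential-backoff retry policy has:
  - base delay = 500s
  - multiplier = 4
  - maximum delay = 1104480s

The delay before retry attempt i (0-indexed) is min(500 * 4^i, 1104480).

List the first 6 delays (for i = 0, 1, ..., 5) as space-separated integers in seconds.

Computing each delay:
  i=0: min(500*4^0, 1104480) = 500
  i=1: min(500*4^1, 1104480) = 2000
  i=2: min(500*4^2, 1104480) = 8000
  i=3: min(500*4^3, 1104480) = 32000
  i=4: min(500*4^4, 1104480) = 128000
  i=5: min(500*4^5, 1104480) = 512000

Answer: 500 2000 8000 32000 128000 512000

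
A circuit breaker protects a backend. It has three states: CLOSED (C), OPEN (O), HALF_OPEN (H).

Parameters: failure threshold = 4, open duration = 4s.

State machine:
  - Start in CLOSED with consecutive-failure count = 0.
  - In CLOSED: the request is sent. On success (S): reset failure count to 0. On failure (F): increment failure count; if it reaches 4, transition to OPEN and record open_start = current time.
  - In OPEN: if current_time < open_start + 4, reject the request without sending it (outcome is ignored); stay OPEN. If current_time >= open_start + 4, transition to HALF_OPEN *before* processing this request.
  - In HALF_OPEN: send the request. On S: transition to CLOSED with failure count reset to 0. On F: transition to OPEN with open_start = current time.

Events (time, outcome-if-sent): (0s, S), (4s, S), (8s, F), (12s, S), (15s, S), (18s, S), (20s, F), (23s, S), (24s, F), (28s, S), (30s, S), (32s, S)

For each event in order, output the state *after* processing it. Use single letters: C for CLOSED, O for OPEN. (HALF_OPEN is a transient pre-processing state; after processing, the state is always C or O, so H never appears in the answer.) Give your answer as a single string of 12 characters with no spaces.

State after each event:
  event#1 t=0s outcome=S: state=CLOSED
  event#2 t=4s outcome=S: state=CLOSED
  event#3 t=8s outcome=F: state=CLOSED
  event#4 t=12s outcome=S: state=CLOSED
  event#5 t=15s outcome=S: state=CLOSED
  event#6 t=18s outcome=S: state=CLOSED
  event#7 t=20s outcome=F: state=CLOSED
  event#8 t=23s outcome=S: state=CLOSED
  event#9 t=24s outcome=F: state=CLOSED
  event#10 t=28s outcome=S: state=CLOSED
  event#11 t=30s outcome=S: state=CLOSED
  event#12 t=32s outcome=S: state=CLOSED

Answer: CCCCCCCCCCCC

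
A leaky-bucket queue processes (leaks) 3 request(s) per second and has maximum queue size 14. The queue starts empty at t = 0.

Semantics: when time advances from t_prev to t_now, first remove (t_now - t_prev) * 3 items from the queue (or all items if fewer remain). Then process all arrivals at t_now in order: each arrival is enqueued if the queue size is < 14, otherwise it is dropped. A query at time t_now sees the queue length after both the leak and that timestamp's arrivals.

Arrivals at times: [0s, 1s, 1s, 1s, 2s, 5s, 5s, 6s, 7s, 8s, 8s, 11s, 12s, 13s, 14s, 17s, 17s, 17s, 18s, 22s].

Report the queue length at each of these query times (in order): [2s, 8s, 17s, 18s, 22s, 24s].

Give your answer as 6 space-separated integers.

Answer: 1 2 3 1 1 0

Derivation:
Queue lengths at query times:
  query t=2s: backlog = 1
  query t=8s: backlog = 2
  query t=17s: backlog = 3
  query t=18s: backlog = 1
  query t=22s: backlog = 1
  query t=24s: backlog = 0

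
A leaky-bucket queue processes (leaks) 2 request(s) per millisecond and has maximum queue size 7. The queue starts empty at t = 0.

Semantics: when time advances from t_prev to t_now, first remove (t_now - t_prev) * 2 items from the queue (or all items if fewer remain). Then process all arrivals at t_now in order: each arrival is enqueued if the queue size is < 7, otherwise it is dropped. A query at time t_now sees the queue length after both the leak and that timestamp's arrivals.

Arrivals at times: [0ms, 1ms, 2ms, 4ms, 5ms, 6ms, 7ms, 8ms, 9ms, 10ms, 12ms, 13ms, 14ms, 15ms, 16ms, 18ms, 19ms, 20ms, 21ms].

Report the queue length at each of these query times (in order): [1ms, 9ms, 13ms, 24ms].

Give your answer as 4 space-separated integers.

Answer: 1 1 1 0

Derivation:
Queue lengths at query times:
  query t=1ms: backlog = 1
  query t=9ms: backlog = 1
  query t=13ms: backlog = 1
  query t=24ms: backlog = 0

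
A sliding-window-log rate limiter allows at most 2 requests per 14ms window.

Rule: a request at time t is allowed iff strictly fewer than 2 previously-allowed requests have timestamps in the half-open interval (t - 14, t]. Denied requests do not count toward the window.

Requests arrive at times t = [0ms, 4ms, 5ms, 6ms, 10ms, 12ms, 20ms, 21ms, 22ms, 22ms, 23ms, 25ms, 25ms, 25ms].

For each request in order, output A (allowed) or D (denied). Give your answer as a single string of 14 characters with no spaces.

Answer: AADDDDAADDDDDD

Derivation:
Tracking allowed requests in the window:
  req#1 t=0ms: ALLOW
  req#2 t=4ms: ALLOW
  req#3 t=5ms: DENY
  req#4 t=6ms: DENY
  req#5 t=10ms: DENY
  req#6 t=12ms: DENY
  req#7 t=20ms: ALLOW
  req#8 t=21ms: ALLOW
  req#9 t=22ms: DENY
  req#10 t=22ms: DENY
  req#11 t=23ms: DENY
  req#12 t=25ms: DENY
  req#13 t=25ms: DENY
  req#14 t=25ms: DENY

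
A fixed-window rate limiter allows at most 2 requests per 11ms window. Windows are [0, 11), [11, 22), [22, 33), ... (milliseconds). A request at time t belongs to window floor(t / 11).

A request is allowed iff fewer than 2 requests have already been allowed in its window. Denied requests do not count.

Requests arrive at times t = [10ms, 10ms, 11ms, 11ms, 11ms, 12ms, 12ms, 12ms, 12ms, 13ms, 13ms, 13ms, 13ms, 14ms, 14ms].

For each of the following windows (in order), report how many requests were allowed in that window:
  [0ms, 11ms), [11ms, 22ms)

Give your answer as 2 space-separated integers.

Processing requests:
  req#1 t=10ms (window 0): ALLOW
  req#2 t=10ms (window 0): ALLOW
  req#3 t=11ms (window 1): ALLOW
  req#4 t=11ms (window 1): ALLOW
  req#5 t=11ms (window 1): DENY
  req#6 t=12ms (window 1): DENY
  req#7 t=12ms (window 1): DENY
  req#8 t=12ms (window 1): DENY
  req#9 t=12ms (window 1): DENY
  req#10 t=13ms (window 1): DENY
  req#11 t=13ms (window 1): DENY
  req#12 t=13ms (window 1): DENY
  req#13 t=13ms (window 1): DENY
  req#14 t=14ms (window 1): DENY
  req#15 t=14ms (window 1): DENY

Allowed counts by window: 2 2

Answer: 2 2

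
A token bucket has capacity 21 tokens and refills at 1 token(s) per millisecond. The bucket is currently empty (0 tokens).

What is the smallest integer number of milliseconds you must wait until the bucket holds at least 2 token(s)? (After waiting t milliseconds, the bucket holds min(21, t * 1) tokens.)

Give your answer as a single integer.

Answer: 2

Derivation:
Need t * 1 >= 2, so t >= 2/1.
Smallest integer t = ceil(2/1) = 2.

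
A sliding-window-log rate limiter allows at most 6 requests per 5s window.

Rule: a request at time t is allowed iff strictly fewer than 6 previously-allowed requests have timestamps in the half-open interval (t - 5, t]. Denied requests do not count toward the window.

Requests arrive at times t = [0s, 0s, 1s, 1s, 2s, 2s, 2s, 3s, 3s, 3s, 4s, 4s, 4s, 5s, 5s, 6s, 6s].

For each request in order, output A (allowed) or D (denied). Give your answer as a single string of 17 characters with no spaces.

Answer: AAAAAADDDDDDDAAAA

Derivation:
Tracking allowed requests in the window:
  req#1 t=0s: ALLOW
  req#2 t=0s: ALLOW
  req#3 t=1s: ALLOW
  req#4 t=1s: ALLOW
  req#5 t=2s: ALLOW
  req#6 t=2s: ALLOW
  req#7 t=2s: DENY
  req#8 t=3s: DENY
  req#9 t=3s: DENY
  req#10 t=3s: DENY
  req#11 t=4s: DENY
  req#12 t=4s: DENY
  req#13 t=4s: DENY
  req#14 t=5s: ALLOW
  req#15 t=5s: ALLOW
  req#16 t=6s: ALLOW
  req#17 t=6s: ALLOW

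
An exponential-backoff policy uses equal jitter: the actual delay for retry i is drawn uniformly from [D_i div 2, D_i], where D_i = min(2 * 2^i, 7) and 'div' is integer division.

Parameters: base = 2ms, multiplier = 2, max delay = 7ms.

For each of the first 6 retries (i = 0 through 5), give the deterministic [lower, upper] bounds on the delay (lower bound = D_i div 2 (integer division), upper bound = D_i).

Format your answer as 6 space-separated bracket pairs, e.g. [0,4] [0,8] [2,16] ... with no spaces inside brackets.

Computing bounds per retry:
  i=0: D_i=min(2*2^0,7)=2, bounds=[1,2]
  i=1: D_i=min(2*2^1,7)=4, bounds=[2,4]
  i=2: D_i=min(2*2^2,7)=7, bounds=[3,7]
  i=3: D_i=min(2*2^3,7)=7, bounds=[3,7]
  i=4: D_i=min(2*2^4,7)=7, bounds=[3,7]
  i=5: D_i=min(2*2^5,7)=7, bounds=[3,7]

Answer: [1,2] [2,4] [3,7] [3,7] [3,7] [3,7]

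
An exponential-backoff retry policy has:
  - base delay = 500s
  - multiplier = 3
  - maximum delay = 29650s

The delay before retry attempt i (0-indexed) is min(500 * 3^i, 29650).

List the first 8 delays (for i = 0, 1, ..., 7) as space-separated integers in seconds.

Computing each delay:
  i=0: min(500*3^0, 29650) = 500
  i=1: min(500*3^1, 29650) = 1500
  i=2: min(500*3^2, 29650) = 4500
  i=3: min(500*3^3, 29650) = 13500
  i=4: min(500*3^4, 29650) = 29650
  i=5: min(500*3^5, 29650) = 29650
  i=6: min(500*3^6, 29650) = 29650
  i=7: min(500*3^7, 29650) = 29650

Answer: 500 1500 4500 13500 29650 29650 29650 29650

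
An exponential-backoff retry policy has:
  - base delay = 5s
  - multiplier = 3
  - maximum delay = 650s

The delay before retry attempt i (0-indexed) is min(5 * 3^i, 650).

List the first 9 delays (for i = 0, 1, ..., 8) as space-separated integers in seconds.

Computing each delay:
  i=0: min(5*3^0, 650) = 5
  i=1: min(5*3^1, 650) = 15
  i=2: min(5*3^2, 650) = 45
  i=3: min(5*3^3, 650) = 135
  i=4: min(5*3^4, 650) = 405
  i=5: min(5*3^5, 650) = 650
  i=6: min(5*3^6, 650) = 650
  i=7: min(5*3^7, 650) = 650
  i=8: min(5*3^8, 650) = 650

Answer: 5 15 45 135 405 650 650 650 650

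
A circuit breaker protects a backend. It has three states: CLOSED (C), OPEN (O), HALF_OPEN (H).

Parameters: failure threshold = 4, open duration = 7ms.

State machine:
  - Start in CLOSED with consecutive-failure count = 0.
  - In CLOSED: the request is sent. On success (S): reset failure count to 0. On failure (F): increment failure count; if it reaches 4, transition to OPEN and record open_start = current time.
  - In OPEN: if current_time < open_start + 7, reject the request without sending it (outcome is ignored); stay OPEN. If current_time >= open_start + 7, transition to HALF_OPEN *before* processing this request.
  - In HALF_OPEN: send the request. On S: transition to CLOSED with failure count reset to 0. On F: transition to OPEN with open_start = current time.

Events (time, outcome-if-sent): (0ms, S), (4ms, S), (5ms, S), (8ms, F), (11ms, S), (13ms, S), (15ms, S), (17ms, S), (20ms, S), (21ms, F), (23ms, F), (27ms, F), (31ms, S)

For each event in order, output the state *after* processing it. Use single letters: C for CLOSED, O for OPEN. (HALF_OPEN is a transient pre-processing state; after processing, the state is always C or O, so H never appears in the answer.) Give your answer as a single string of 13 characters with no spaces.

State after each event:
  event#1 t=0ms outcome=S: state=CLOSED
  event#2 t=4ms outcome=S: state=CLOSED
  event#3 t=5ms outcome=S: state=CLOSED
  event#4 t=8ms outcome=F: state=CLOSED
  event#5 t=11ms outcome=S: state=CLOSED
  event#6 t=13ms outcome=S: state=CLOSED
  event#7 t=15ms outcome=S: state=CLOSED
  event#8 t=17ms outcome=S: state=CLOSED
  event#9 t=20ms outcome=S: state=CLOSED
  event#10 t=21ms outcome=F: state=CLOSED
  event#11 t=23ms outcome=F: state=CLOSED
  event#12 t=27ms outcome=F: state=CLOSED
  event#13 t=31ms outcome=S: state=CLOSED

Answer: CCCCCCCCCCCCC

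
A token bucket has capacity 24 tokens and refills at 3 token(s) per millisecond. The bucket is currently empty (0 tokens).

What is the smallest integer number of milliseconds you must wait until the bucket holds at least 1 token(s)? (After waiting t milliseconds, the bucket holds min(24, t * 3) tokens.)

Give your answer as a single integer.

Answer: 1

Derivation:
Need t * 3 >= 1, so t >= 1/3.
Smallest integer t = ceil(1/3) = 1.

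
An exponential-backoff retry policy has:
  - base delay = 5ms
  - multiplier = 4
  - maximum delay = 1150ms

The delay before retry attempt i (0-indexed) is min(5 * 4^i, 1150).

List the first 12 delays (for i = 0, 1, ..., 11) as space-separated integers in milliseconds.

Computing each delay:
  i=0: min(5*4^0, 1150) = 5
  i=1: min(5*4^1, 1150) = 20
  i=2: min(5*4^2, 1150) = 80
  i=3: min(5*4^3, 1150) = 320
  i=4: min(5*4^4, 1150) = 1150
  i=5: min(5*4^5, 1150) = 1150
  i=6: min(5*4^6, 1150) = 1150
  i=7: min(5*4^7, 1150) = 1150
  i=8: min(5*4^8, 1150) = 1150
  i=9: min(5*4^9, 1150) = 1150
  i=10: min(5*4^10, 1150) = 1150
  i=11: min(5*4^11, 1150) = 1150

Answer: 5 20 80 320 1150 1150 1150 1150 1150 1150 1150 1150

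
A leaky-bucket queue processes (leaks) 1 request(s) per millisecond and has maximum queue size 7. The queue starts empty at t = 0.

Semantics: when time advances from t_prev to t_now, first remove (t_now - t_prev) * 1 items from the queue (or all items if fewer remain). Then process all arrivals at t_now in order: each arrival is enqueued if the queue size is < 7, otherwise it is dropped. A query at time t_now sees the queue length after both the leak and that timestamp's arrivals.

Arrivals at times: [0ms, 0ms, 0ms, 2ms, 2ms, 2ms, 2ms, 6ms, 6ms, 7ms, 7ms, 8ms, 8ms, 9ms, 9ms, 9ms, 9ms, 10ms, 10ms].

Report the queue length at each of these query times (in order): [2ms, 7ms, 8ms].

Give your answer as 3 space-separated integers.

Answer: 5 4 5

Derivation:
Queue lengths at query times:
  query t=2ms: backlog = 5
  query t=7ms: backlog = 4
  query t=8ms: backlog = 5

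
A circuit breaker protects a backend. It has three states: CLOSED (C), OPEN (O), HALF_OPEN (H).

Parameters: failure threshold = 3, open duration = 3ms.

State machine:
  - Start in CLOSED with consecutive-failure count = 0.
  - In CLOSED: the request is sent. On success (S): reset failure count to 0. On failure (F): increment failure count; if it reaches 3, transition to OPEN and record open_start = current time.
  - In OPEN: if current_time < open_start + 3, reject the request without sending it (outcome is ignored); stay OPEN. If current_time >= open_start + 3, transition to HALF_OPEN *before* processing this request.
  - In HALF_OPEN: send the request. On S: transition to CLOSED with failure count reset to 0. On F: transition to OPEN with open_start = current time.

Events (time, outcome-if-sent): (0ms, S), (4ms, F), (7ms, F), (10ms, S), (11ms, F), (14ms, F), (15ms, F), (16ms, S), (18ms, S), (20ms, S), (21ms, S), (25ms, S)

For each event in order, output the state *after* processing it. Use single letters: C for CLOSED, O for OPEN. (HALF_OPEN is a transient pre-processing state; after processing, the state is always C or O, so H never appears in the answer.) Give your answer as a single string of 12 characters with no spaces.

State after each event:
  event#1 t=0ms outcome=S: state=CLOSED
  event#2 t=4ms outcome=F: state=CLOSED
  event#3 t=7ms outcome=F: state=CLOSED
  event#4 t=10ms outcome=S: state=CLOSED
  event#5 t=11ms outcome=F: state=CLOSED
  event#6 t=14ms outcome=F: state=CLOSED
  event#7 t=15ms outcome=F: state=OPEN
  event#8 t=16ms outcome=S: state=OPEN
  event#9 t=18ms outcome=S: state=CLOSED
  event#10 t=20ms outcome=S: state=CLOSED
  event#11 t=21ms outcome=S: state=CLOSED
  event#12 t=25ms outcome=S: state=CLOSED

Answer: CCCCCCOOCCCC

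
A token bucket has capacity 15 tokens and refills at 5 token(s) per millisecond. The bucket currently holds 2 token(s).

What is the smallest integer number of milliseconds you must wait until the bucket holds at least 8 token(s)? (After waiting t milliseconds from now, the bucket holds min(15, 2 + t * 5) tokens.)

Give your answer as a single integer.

Answer: 2

Derivation:
Need 2 + t * 5 >= 8, so t >= 6/5.
Smallest integer t = ceil(6/5) = 2.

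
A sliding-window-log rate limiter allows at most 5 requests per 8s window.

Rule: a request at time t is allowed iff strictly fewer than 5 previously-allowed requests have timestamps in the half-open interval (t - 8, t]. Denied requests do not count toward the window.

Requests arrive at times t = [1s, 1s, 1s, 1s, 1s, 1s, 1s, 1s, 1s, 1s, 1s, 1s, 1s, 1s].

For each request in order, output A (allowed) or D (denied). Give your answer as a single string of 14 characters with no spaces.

Tracking allowed requests in the window:
  req#1 t=1s: ALLOW
  req#2 t=1s: ALLOW
  req#3 t=1s: ALLOW
  req#4 t=1s: ALLOW
  req#5 t=1s: ALLOW
  req#6 t=1s: DENY
  req#7 t=1s: DENY
  req#8 t=1s: DENY
  req#9 t=1s: DENY
  req#10 t=1s: DENY
  req#11 t=1s: DENY
  req#12 t=1s: DENY
  req#13 t=1s: DENY
  req#14 t=1s: DENY

Answer: AAAAADDDDDDDDD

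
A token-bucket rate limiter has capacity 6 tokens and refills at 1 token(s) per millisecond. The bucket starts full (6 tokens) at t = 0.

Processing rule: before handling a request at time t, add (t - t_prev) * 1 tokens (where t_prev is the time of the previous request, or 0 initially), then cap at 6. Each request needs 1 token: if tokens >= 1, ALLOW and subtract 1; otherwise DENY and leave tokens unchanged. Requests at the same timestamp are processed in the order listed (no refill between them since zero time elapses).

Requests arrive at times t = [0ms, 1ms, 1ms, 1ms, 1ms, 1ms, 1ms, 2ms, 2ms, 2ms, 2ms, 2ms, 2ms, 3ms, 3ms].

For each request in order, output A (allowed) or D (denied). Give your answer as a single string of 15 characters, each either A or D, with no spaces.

Answer: AAAAAAAADDDDDAD

Derivation:
Simulating step by step:
  req#1 t=0ms: ALLOW
  req#2 t=1ms: ALLOW
  req#3 t=1ms: ALLOW
  req#4 t=1ms: ALLOW
  req#5 t=1ms: ALLOW
  req#6 t=1ms: ALLOW
  req#7 t=1ms: ALLOW
  req#8 t=2ms: ALLOW
  req#9 t=2ms: DENY
  req#10 t=2ms: DENY
  req#11 t=2ms: DENY
  req#12 t=2ms: DENY
  req#13 t=2ms: DENY
  req#14 t=3ms: ALLOW
  req#15 t=3ms: DENY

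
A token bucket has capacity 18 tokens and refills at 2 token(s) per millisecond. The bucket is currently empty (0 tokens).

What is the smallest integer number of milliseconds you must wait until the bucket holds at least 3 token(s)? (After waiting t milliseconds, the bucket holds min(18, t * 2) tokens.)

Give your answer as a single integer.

Answer: 2

Derivation:
Need t * 2 >= 3, so t >= 3/2.
Smallest integer t = ceil(3/2) = 2.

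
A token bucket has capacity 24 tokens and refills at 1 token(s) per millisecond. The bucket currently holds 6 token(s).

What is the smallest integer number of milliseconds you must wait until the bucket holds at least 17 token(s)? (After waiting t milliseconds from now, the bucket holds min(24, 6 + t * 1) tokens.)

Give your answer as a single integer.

Need 6 + t * 1 >= 17, so t >= 11/1.
Smallest integer t = ceil(11/1) = 11.

Answer: 11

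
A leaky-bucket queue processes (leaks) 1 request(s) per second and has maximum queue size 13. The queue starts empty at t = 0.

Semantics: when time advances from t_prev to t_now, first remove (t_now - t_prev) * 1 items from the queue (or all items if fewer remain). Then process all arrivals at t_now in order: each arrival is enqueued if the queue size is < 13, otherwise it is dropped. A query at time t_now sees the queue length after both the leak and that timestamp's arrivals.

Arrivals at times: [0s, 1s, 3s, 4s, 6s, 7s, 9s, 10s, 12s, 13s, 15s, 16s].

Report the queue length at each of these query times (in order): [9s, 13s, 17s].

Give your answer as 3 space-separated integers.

Answer: 1 1 0

Derivation:
Queue lengths at query times:
  query t=9s: backlog = 1
  query t=13s: backlog = 1
  query t=17s: backlog = 0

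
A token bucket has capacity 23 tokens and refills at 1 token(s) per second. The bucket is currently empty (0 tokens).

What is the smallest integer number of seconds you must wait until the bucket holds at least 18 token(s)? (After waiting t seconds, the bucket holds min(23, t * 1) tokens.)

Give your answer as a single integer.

Answer: 18

Derivation:
Need t * 1 >= 18, so t >= 18/1.
Smallest integer t = ceil(18/1) = 18.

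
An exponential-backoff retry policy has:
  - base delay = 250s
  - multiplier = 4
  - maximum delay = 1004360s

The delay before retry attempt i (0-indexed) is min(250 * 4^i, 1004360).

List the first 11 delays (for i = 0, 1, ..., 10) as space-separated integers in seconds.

Computing each delay:
  i=0: min(250*4^0, 1004360) = 250
  i=1: min(250*4^1, 1004360) = 1000
  i=2: min(250*4^2, 1004360) = 4000
  i=3: min(250*4^3, 1004360) = 16000
  i=4: min(250*4^4, 1004360) = 64000
  i=5: min(250*4^5, 1004360) = 256000
  i=6: min(250*4^6, 1004360) = 1004360
  i=7: min(250*4^7, 1004360) = 1004360
  i=8: min(250*4^8, 1004360) = 1004360
  i=9: min(250*4^9, 1004360) = 1004360
  i=10: min(250*4^10, 1004360) = 1004360

Answer: 250 1000 4000 16000 64000 256000 1004360 1004360 1004360 1004360 1004360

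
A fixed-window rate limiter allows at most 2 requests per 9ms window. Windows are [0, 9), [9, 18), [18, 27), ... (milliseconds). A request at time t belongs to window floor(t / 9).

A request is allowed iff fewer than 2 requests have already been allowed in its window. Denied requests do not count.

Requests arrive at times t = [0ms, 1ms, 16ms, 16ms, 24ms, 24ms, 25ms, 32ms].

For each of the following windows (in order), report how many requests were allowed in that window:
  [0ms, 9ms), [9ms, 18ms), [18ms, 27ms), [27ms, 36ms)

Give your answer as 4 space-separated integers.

Answer: 2 2 2 1

Derivation:
Processing requests:
  req#1 t=0ms (window 0): ALLOW
  req#2 t=1ms (window 0): ALLOW
  req#3 t=16ms (window 1): ALLOW
  req#4 t=16ms (window 1): ALLOW
  req#5 t=24ms (window 2): ALLOW
  req#6 t=24ms (window 2): ALLOW
  req#7 t=25ms (window 2): DENY
  req#8 t=32ms (window 3): ALLOW

Allowed counts by window: 2 2 2 1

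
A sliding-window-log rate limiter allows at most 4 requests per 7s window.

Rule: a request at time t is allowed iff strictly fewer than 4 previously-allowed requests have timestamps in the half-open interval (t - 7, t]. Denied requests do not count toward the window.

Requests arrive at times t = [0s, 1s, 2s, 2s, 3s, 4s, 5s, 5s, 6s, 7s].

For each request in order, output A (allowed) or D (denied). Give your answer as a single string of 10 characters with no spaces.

Tracking allowed requests in the window:
  req#1 t=0s: ALLOW
  req#2 t=1s: ALLOW
  req#3 t=2s: ALLOW
  req#4 t=2s: ALLOW
  req#5 t=3s: DENY
  req#6 t=4s: DENY
  req#7 t=5s: DENY
  req#8 t=5s: DENY
  req#9 t=6s: DENY
  req#10 t=7s: ALLOW

Answer: AAAADDDDDA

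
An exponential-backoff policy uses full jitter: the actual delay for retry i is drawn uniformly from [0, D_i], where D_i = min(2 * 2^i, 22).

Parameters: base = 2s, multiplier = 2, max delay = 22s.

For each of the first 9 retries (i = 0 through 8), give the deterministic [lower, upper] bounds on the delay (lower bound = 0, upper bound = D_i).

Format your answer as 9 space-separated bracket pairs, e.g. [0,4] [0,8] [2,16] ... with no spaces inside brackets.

Computing bounds per retry:
  i=0: D_i=min(2*2^0,22)=2, bounds=[0,2]
  i=1: D_i=min(2*2^1,22)=4, bounds=[0,4]
  i=2: D_i=min(2*2^2,22)=8, bounds=[0,8]
  i=3: D_i=min(2*2^3,22)=16, bounds=[0,16]
  i=4: D_i=min(2*2^4,22)=22, bounds=[0,22]
  i=5: D_i=min(2*2^5,22)=22, bounds=[0,22]
  i=6: D_i=min(2*2^6,22)=22, bounds=[0,22]
  i=7: D_i=min(2*2^7,22)=22, bounds=[0,22]
  i=8: D_i=min(2*2^8,22)=22, bounds=[0,22]

Answer: [0,2] [0,4] [0,8] [0,16] [0,22] [0,22] [0,22] [0,22] [0,22]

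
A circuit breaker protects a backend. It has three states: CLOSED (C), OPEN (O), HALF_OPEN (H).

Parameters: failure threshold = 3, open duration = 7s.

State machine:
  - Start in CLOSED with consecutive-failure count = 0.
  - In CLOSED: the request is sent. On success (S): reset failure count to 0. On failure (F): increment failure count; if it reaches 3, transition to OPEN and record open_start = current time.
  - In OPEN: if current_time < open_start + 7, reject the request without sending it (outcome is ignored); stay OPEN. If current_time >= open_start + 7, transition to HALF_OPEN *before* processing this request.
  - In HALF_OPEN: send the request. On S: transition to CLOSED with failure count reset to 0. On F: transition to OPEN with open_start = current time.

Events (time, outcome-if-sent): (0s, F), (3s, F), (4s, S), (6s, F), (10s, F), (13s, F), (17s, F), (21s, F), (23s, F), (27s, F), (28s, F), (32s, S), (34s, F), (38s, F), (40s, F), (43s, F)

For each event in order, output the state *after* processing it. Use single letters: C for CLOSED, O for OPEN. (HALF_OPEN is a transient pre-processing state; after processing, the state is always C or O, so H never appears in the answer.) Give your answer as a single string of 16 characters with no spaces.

State after each event:
  event#1 t=0s outcome=F: state=CLOSED
  event#2 t=3s outcome=F: state=CLOSED
  event#3 t=4s outcome=S: state=CLOSED
  event#4 t=6s outcome=F: state=CLOSED
  event#5 t=10s outcome=F: state=CLOSED
  event#6 t=13s outcome=F: state=OPEN
  event#7 t=17s outcome=F: state=OPEN
  event#8 t=21s outcome=F: state=OPEN
  event#9 t=23s outcome=F: state=OPEN
  event#10 t=27s outcome=F: state=OPEN
  event#11 t=28s outcome=F: state=OPEN
  event#12 t=32s outcome=S: state=OPEN
  event#13 t=34s outcome=F: state=OPEN
  event#14 t=38s outcome=F: state=OPEN
  event#15 t=40s outcome=F: state=OPEN
  event#16 t=43s outcome=F: state=OPEN

Answer: CCCCCOOOOOOOOOOO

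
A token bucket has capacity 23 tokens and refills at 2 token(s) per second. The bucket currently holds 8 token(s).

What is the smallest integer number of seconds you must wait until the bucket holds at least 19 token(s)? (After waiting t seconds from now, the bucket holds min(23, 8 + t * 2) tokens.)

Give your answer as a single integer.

Need 8 + t * 2 >= 19, so t >= 11/2.
Smallest integer t = ceil(11/2) = 6.

Answer: 6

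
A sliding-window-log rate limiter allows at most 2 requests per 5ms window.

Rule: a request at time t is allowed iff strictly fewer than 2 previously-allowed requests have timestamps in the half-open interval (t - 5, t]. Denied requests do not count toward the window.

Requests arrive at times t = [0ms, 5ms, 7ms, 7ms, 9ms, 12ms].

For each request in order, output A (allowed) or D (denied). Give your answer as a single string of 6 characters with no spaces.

Tracking allowed requests in the window:
  req#1 t=0ms: ALLOW
  req#2 t=5ms: ALLOW
  req#3 t=7ms: ALLOW
  req#4 t=7ms: DENY
  req#5 t=9ms: DENY
  req#6 t=12ms: ALLOW

Answer: AAADDA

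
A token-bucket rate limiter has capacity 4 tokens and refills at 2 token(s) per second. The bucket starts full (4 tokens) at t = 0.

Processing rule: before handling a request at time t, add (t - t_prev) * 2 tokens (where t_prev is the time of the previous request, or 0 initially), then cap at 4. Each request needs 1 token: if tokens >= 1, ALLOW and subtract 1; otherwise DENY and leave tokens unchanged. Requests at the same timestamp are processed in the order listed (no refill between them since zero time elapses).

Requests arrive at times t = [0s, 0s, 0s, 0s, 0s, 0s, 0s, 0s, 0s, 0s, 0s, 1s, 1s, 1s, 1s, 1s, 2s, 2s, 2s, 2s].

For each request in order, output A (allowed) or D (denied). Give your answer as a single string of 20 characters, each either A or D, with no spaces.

Answer: AAAADDDDDDDAADDDAADD

Derivation:
Simulating step by step:
  req#1 t=0s: ALLOW
  req#2 t=0s: ALLOW
  req#3 t=0s: ALLOW
  req#4 t=0s: ALLOW
  req#5 t=0s: DENY
  req#6 t=0s: DENY
  req#7 t=0s: DENY
  req#8 t=0s: DENY
  req#9 t=0s: DENY
  req#10 t=0s: DENY
  req#11 t=0s: DENY
  req#12 t=1s: ALLOW
  req#13 t=1s: ALLOW
  req#14 t=1s: DENY
  req#15 t=1s: DENY
  req#16 t=1s: DENY
  req#17 t=2s: ALLOW
  req#18 t=2s: ALLOW
  req#19 t=2s: DENY
  req#20 t=2s: DENY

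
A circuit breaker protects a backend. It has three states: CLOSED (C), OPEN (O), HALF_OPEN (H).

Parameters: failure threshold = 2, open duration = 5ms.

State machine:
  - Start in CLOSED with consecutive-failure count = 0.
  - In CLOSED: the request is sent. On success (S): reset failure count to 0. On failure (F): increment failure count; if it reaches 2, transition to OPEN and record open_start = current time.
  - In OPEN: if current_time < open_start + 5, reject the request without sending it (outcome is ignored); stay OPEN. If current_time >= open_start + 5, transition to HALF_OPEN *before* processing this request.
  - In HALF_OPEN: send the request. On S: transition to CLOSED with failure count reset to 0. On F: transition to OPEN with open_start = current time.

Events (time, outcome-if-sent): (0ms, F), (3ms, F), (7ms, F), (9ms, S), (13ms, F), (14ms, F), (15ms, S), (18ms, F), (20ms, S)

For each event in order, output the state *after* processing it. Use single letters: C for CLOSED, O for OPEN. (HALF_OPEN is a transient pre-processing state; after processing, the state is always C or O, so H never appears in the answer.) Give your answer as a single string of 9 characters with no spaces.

State after each event:
  event#1 t=0ms outcome=F: state=CLOSED
  event#2 t=3ms outcome=F: state=OPEN
  event#3 t=7ms outcome=F: state=OPEN
  event#4 t=9ms outcome=S: state=CLOSED
  event#5 t=13ms outcome=F: state=CLOSED
  event#6 t=14ms outcome=F: state=OPEN
  event#7 t=15ms outcome=S: state=OPEN
  event#8 t=18ms outcome=F: state=OPEN
  event#9 t=20ms outcome=S: state=CLOSED

Answer: COOCCOOOC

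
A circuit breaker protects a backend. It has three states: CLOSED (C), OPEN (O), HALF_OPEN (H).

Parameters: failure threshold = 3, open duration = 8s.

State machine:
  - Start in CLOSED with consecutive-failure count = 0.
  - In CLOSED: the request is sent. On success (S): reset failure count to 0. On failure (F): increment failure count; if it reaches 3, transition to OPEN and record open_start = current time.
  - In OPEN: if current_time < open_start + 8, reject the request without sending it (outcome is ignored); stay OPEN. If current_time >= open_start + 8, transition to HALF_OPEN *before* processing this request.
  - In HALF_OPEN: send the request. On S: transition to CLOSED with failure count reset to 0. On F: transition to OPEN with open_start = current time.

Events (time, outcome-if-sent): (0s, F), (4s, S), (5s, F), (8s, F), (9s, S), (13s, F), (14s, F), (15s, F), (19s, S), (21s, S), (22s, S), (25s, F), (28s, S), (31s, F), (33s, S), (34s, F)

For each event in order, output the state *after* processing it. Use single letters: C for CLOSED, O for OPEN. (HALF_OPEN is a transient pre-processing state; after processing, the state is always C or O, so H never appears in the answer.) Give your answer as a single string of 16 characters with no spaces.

State after each event:
  event#1 t=0s outcome=F: state=CLOSED
  event#2 t=4s outcome=S: state=CLOSED
  event#3 t=5s outcome=F: state=CLOSED
  event#4 t=8s outcome=F: state=CLOSED
  event#5 t=9s outcome=S: state=CLOSED
  event#6 t=13s outcome=F: state=CLOSED
  event#7 t=14s outcome=F: state=CLOSED
  event#8 t=15s outcome=F: state=OPEN
  event#9 t=19s outcome=S: state=OPEN
  event#10 t=21s outcome=S: state=OPEN
  event#11 t=22s outcome=S: state=OPEN
  event#12 t=25s outcome=F: state=OPEN
  event#13 t=28s outcome=S: state=OPEN
  event#14 t=31s outcome=F: state=OPEN
  event#15 t=33s outcome=S: state=CLOSED
  event#16 t=34s outcome=F: state=CLOSED

Answer: CCCCCCCOOOOOOOCC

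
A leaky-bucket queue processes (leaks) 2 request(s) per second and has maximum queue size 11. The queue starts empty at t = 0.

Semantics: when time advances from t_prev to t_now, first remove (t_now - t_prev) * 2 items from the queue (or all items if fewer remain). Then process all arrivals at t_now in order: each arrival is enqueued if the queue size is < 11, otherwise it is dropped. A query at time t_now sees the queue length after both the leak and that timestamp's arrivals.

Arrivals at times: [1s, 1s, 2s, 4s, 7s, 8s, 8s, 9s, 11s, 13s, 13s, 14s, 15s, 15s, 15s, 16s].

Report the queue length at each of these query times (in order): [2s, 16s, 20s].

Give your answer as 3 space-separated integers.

Answer: 1 2 0

Derivation:
Queue lengths at query times:
  query t=2s: backlog = 1
  query t=16s: backlog = 2
  query t=20s: backlog = 0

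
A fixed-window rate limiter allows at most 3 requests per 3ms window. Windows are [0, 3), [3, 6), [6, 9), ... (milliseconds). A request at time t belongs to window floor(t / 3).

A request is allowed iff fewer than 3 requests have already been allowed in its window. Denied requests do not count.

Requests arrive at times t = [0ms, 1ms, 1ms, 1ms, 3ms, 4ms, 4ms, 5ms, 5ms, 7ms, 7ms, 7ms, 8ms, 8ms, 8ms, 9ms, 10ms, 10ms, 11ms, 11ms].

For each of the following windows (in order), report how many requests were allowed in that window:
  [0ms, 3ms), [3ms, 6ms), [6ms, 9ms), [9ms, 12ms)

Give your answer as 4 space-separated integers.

Answer: 3 3 3 3

Derivation:
Processing requests:
  req#1 t=0ms (window 0): ALLOW
  req#2 t=1ms (window 0): ALLOW
  req#3 t=1ms (window 0): ALLOW
  req#4 t=1ms (window 0): DENY
  req#5 t=3ms (window 1): ALLOW
  req#6 t=4ms (window 1): ALLOW
  req#7 t=4ms (window 1): ALLOW
  req#8 t=5ms (window 1): DENY
  req#9 t=5ms (window 1): DENY
  req#10 t=7ms (window 2): ALLOW
  req#11 t=7ms (window 2): ALLOW
  req#12 t=7ms (window 2): ALLOW
  req#13 t=8ms (window 2): DENY
  req#14 t=8ms (window 2): DENY
  req#15 t=8ms (window 2): DENY
  req#16 t=9ms (window 3): ALLOW
  req#17 t=10ms (window 3): ALLOW
  req#18 t=10ms (window 3): ALLOW
  req#19 t=11ms (window 3): DENY
  req#20 t=11ms (window 3): DENY

Allowed counts by window: 3 3 3 3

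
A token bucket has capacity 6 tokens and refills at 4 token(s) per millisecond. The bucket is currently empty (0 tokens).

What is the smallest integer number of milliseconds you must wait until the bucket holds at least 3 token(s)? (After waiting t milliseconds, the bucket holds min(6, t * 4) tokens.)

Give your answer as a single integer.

Need t * 4 >= 3, so t >= 3/4.
Smallest integer t = ceil(3/4) = 1.

Answer: 1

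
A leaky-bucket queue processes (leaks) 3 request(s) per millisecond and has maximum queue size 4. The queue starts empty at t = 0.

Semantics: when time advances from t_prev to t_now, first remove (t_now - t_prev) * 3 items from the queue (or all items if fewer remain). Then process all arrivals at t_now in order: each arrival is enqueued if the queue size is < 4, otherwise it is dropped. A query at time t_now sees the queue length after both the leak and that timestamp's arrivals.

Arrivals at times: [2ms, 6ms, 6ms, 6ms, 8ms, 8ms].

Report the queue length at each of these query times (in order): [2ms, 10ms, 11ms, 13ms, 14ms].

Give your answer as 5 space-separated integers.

Answer: 1 0 0 0 0

Derivation:
Queue lengths at query times:
  query t=2ms: backlog = 1
  query t=10ms: backlog = 0
  query t=11ms: backlog = 0
  query t=13ms: backlog = 0
  query t=14ms: backlog = 0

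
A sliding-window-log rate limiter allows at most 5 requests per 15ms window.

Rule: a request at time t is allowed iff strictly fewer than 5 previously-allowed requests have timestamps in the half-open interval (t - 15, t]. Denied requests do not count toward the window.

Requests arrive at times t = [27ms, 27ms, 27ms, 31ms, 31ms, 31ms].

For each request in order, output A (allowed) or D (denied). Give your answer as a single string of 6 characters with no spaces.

Answer: AAAAAD

Derivation:
Tracking allowed requests in the window:
  req#1 t=27ms: ALLOW
  req#2 t=27ms: ALLOW
  req#3 t=27ms: ALLOW
  req#4 t=31ms: ALLOW
  req#5 t=31ms: ALLOW
  req#6 t=31ms: DENY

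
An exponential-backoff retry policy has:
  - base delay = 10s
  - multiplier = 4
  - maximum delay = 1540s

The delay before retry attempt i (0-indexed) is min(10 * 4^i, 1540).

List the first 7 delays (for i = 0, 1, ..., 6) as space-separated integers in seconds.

Computing each delay:
  i=0: min(10*4^0, 1540) = 10
  i=1: min(10*4^1, 1540) = 40
  i=2: min(10*4^2, 1540) = 160
  i=3: min(10*4^3, 1540) = 640
  i=4: min(10*4^4, 1540) = 1540
  i=5: min(10*4^5, 1540) = 1540
  i=6: min(10*4^6, 1540) = 1540

Answer: 10 40 160 640 1540 1540 1540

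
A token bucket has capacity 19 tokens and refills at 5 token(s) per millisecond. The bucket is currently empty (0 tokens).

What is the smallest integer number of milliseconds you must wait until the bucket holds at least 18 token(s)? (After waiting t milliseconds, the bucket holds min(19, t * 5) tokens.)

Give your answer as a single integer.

Need t * 5 >= 18, so t >= 18/5.
Smallest integer t = ceil(18/5) = 4.

Answer: 4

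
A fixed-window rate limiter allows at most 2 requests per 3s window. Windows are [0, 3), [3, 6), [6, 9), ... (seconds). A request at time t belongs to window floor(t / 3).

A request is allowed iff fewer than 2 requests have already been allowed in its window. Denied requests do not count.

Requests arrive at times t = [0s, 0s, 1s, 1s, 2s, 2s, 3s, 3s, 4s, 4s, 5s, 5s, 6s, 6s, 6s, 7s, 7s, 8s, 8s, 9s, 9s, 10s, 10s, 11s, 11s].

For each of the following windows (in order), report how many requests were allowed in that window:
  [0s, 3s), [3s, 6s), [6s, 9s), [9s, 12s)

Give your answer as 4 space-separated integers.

Processing requests:
  req#1 t=0s (window 0): ALLOW
  req#2 t=0s (window 0): ALLOW
  req#3 t=1s (window 0): DENY
  req#4 t=1s (window 0): DENY
  req#5 t=2s (window 0): DENY
  req#6 t=2s (window 0): DENY
  req#7 t=3s (window 1): ALLOW
  req#8 t=3s (window 1): ALLOW
  req#9 t=4s (window 1): DENY
  req#10 t=4s (window 1): DENY
  req#11 t=5s (window 1): DENY
  req#12 t=5s (window 1): DENY
  req#13 t=6s (window 2): ALLOW
  req#14 t=6s (window 2): ALLOW
  req#15 t=6s (window 2): DENY
  req#16 t=7s (window 2): DENY
  req#17 t=7s (window 2): DENY
  req#18 t=8s (window 2): DENY
  req#19 t=8s (window 2): DENY
  req#20 t=9s (window 3): ALLOW
  req#21 t=9s (window 3): ALLOW
  req#22 t=10s (window 3): DENY
  req#23 t=10s (window 3): DENY
  req#24 t=11s (window 3): DENY
  req#25 t=11s (window 3): DENY

Allowed counts by window: 2 2 2 2

Answer: 2 2 2 2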